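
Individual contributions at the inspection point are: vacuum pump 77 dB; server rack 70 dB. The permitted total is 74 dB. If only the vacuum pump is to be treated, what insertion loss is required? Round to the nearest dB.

Everything except the vacuum pump sums to 10^(70/10) = 1.000e+07 in linear terms, 70.00 dB.
The limit corresponds to 10^(74/10) = 2.512e+07; subtracting the fixed part leaves 1.512e+07 for the vacuum pump, i.e. 71.80 dB.
So the vacuum pump must be reduced from 77 to 71.80 dB: IL = 5.20 dB.

5 dB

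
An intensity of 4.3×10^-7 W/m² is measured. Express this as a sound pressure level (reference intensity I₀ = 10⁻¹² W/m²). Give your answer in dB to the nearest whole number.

56 dB

I/I₀ = 4.3×10^-7/10⁻¹² = 4.3×10^5, and L = 10·log₁₀(I/I₀).
L = 10·(0.6335 + 5) = 56.33 dB.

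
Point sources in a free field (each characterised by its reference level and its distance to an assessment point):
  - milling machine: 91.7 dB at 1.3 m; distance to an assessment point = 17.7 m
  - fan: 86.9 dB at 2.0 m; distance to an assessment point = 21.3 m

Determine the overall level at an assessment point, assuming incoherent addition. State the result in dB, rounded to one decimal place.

70.9 dB

Apply inverse-square spreading to bring every level to the receiver, then sum 10^(L/10).
milling machine: 91.7 − 20·log₁₀(17.7/1.3) = 91.7 − 22.68 = 69.02 dB.
fan: 86.9 − 20·log₁₀(21.3/2.0) = 86.9 − 20.55 = 66.35 dB.
Σ 10^(L/10) = 1.230e+07 → L_total = 10·log₁₀(1.230e+07) = 70.90 dB.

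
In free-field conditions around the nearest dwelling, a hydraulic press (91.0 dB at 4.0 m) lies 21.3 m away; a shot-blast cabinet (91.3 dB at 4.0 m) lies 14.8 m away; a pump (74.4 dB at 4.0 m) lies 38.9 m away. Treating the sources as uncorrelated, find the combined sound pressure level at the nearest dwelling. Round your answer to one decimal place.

81.6 dB

First find each source's level at the receiver (point-source: −20·log₁₀(r/r_ref)), then combine on an intensity basis.
hydraulic press: 91.0 − 20·log₁₀(21.3/4.0) = 91.0 − 14.53 = 76.47 dB.
shot-blast cabinet: 91.3 − 20·log₁₀(14.8/4.0) = 91.3 − 11.36 = 79.94 dB.
pump: 74.4 − 20·log₁₀(38.9/4.0) = 74.4 − 19.76 = 54.64 dB.
Σ 10^(L/10) = 1.432e+08 → L_total = 10·log₁₀(1.432e+08) = 81.56 dB.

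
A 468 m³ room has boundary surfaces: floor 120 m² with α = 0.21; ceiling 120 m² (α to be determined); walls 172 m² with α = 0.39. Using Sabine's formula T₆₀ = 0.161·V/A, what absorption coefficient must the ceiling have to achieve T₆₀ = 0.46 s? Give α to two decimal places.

A = 0.161·V/T₆₀ = 0.161·468/0.46 = 163.80 m² sabins.
Absorption from the other surfaces = 120·0.21 + 172·0.39 = 92.28 m², so the ceiling must supply 71.52 m² over 120 m².
α = 71.52/120 = 0.596.

0.60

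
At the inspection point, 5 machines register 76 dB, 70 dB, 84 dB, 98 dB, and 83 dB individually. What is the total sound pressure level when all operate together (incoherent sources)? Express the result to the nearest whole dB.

For uncorrelated sources the intensities add, so convert each level to linear form, sum, and take 10·log₁₀ of the total.
Σ 10^(L/10) = 10^(76/10) + 10^(70/10) + 10^(84/10) + 10^(98/10) + 10^(83/10) = 6.810e+09.
L_total = 10·log₁₀(6.810e+09) = 98.33 dB.

98 dB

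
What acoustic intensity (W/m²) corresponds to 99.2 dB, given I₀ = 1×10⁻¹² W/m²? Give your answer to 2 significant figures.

0.0083 W/m²

L = 10·log₁₀(I/I₀) ⇒ I = I₀·10^(L/10) = 10⁻¹² × 10^9.92.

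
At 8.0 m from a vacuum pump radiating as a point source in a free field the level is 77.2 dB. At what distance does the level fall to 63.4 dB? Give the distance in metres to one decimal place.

39.2 m

For a point source L₁ − L₂ = 20·log₁₀(r₂/r₁), so r₂ = r₁·10^((L₁−L₂)/20).
r₂ = 8.0·10^((77.2−63.4)/20) = 8.0·10^(13.8/20) = 39.18 m.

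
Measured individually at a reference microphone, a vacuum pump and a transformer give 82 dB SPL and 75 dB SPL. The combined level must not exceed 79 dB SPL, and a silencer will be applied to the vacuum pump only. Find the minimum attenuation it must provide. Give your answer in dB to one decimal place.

5.2 dB

Everything except the vacuum pump sums to 10^(75/10) = 3.162e+07 in linear terms, 75.00 dB SPL.
The limit corresponds to 10^(79/10) = 7.943e+07; subtracting the fixed part leaves 4.781e+07 for the vacuum pump, i.e. 76.80 dB SPL.
Required insertion loss = 82 − 76.80 = 5.20 dB.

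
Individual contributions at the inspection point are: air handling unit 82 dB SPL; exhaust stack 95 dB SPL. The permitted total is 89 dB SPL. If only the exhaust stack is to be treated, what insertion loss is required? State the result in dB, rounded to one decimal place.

Fixed contribution from the other source: Σ 10^(L/10) = 10^(82/10) = 1.585e+08 (82.00 dB SPL).
To meet 89 dB SPL overall, the treated exhaust stack may contribute at most 10^(89/10) − 1.585e+08 = 6.358e+08, i.e. 88.03 dB SPL.
Required insertion loss = 95 − 88.03 = 6.97 dB.

7.0 dB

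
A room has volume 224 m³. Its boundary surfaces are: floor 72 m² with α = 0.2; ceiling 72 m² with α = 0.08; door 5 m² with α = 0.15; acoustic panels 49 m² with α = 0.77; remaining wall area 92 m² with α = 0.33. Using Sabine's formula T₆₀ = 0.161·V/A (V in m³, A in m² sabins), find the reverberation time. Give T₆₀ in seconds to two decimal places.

A = Σ Sᵢαᵢ = 72·0.2 + 72·0.08 + 5·0.15 + 49·0.77 + 92·0.33 = 89.00 m².
T₆₀ = 0.161 × 224 / 89.00 = 0.405 s.

0.41 s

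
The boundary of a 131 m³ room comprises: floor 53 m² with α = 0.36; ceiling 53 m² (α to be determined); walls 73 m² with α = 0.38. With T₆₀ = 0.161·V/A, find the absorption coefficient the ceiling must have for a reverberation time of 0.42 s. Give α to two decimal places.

From T₆₀ = 0.161·V/A, the target T₆₀ = 0.42 s needs A = 0.161·131/0.42 = 50.22 m².
Absorption from the other surfaces = 53·0.36 + 73·0.38 = 46.82 m², so the ceiling must supply 3.40 m² over 53 m².
α = 3.40/53 = 0.064.

0.06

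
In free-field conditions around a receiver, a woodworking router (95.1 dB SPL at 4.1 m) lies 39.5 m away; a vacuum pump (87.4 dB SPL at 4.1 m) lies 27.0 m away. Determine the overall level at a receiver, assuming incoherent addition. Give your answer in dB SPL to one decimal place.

First find each source's level at the receiver (point-source: −20·log₁₀(r/r_ref)), then combine on an intensity basis.
woodworking router: 95.1 − 20·log₁₀(39.5/4.1) = 95.1 − 19.68 = 75.42 dB SPL.
vacuum pump: 87.4 − 20·log₁₀(27.0/4.1) = 87.4 − 16.37 = 71.03 dB SPL.
Σ 10^(L/10) = 4.754e+07 → L_total = 10·log₁₀(4.754e+07) = 76.77 dB SPL.

76.8 dB SPL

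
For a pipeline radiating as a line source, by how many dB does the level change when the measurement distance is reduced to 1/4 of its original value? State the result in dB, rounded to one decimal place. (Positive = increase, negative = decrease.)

+6.0 dB

Line-source spreading: ΔL = −10·log₁₀(r₂/r₁).
ΔL = −10·log₁₀(0.25) = +6.02 dB.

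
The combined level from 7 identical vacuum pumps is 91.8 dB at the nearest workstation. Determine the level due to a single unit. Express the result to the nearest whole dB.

83 dB

Dividing the total intensity by 7 lowers the level by 10·log₁₀ 7 = 8.451 dB: L₁ = 91.8 − 8.451.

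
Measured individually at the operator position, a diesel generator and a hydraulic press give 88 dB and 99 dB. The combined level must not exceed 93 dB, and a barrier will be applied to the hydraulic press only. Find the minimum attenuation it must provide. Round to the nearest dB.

8 dB

Fixed contribution from the other source: Σ 10^(L/10) = 10^(88/10) = 6.310e+08 (88.00 dB).
The limit corresponds to 10^(93/10) = 1.995e+09; subtracting the fixed part leaves 1.364e+09 for the hydraulic press, i.e. 91.35 dB.
So the hydraulic press must be reduced from 99 to 91.35 dB: IL = 7.65 dB.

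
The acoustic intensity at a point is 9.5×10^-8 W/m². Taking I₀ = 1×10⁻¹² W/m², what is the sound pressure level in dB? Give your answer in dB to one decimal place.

49.8 dB

L = 10·log₁₀(I/I₀) = 10·log₁₀(9.5×10^-8/10⁻¹²) = 10·log₁₀(9.5×10^4).
L = 10·(0.9777 + 4) = 49.78 dB.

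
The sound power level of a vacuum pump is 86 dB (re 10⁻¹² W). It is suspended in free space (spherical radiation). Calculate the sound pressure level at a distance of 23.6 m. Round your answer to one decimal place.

47.5 dB

The power spreads over a sphere of area 4π·r², so L_p = L_w − 10·log₁₀(4π·r²).
4π·r² = 6999 m², 10·log₁₀ of that is 38.450 dB.
L_p = 86 − 38.450 = 47.55 dB.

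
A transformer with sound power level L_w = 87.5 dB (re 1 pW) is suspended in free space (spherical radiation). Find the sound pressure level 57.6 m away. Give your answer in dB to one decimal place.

Free-field spherical radiation: L_p = L_w − 10·log₁₀(4π·r²), r = 57.6 m.
4π·r² = 4.169e+04 m², 10·log₁₀ of that is 46.201 dB.
L_p = 87.5 − 46.201 = 41.30 dB.

41.3 dB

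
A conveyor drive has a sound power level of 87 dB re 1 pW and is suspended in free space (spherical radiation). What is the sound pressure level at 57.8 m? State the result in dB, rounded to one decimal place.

40.8 dB

The power spreads over a sphere of area 4π·r², so L_p = L_w − 10·log₁₀(4π·r²).
4π·r² = 4.198e+04 m², 10·log₁₀ of that is 46.231 dB.
L_p = 87 − 46.231 = 40.77 dB.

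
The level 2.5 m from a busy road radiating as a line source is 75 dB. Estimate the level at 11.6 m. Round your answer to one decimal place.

Cylindrical spreading from a line source gives a 10·log₁₀(r₂/r₁) drop.
L₂ = 75 − 10·log₁₀(11.6/2.5) = 75 − 6.665 = 68.33 dB.

68.3 dB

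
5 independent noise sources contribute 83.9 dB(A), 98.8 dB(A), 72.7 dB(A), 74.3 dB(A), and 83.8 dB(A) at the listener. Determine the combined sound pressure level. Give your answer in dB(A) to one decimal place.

For uncorrelated sources the intensities add, so convert each level to linear form, sum, and take 10·log₁₀ of the total.
Σ 10^(L/10) = 10^(83.9/10) + 10^(98.8/10) + 10^(72.7/10) + 10^(74.3/10) + 10^(83.8/10) = 8.117e+09.
L_total = 10·log₁₀(8.117e+09) = 99.09 dB(A).

99.1 dB(A)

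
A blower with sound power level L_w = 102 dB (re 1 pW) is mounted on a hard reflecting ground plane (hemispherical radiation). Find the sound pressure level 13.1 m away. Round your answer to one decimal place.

Free-field hemispherical radiation: L_p = L_w − 10·log₁₀(2π·r²), r = 13.1 m.
2π·r² = 1078 m², 10·log₁₀ of that is 30.327 dB.
L_p = 102 − 30.327 = 71.67 dB.

71.7 dB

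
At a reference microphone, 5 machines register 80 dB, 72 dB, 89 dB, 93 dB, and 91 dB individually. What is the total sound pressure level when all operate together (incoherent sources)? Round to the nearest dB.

96 dB

Incoherent sources combine by intensity addition: L_total = 10·log₁₀(Σ 10^(L_i/10)).
Σ 10^(L/10) = 10^(80/10) + 10^(72/10) + 10^(89/10) + 10^(93/10) + 10^(91/10) = 4.164e+09.
L_total = 10·log₁₀(4.164e+09) = 96.20 dB.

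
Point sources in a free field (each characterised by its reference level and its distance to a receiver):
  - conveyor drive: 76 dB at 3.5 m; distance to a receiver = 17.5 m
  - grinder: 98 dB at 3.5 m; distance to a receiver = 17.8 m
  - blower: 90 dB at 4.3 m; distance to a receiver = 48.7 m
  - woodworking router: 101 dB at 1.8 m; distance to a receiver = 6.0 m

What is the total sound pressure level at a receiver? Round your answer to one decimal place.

First find each source's level at the receiver (point-source: −20·log₁₀(r/r_ref)), then combine on an intensity basis.
conveyor drive: 76 − 20·log₁₀(17.5/3.5) = 76 − 13.98 = 62.02 dB.
grinder: 98 − 20·log₁₀(17.8/3.5) = 98 − 14.13 = 83.87 dB.
blower: 90 − 20·log₁₀(48.7/4.3) = 90 − 21.08 = 68.92 dB.
woodworking router: 101 − 20·log₁₀(6.0/1.8) = 101 − 10.46 = 90.54 dB.
Σ 10^(L/10) = 1.386e+09 → L_total = 10·log₁₀(1.386e+09) = 91.42 dB.

91.4 dB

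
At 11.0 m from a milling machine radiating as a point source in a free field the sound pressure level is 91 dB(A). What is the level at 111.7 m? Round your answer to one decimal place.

Point-source attenuation: ΔL = 20·log₁₀(r₂/r₁) = 20·log₁₀(111.7/11.0) = 20.133 dB.
L₂ = 91 − 20·log₁₀(111.7/11.0) = 91 − 20.133 = 70.87 dB(A).

70.9 dB(A)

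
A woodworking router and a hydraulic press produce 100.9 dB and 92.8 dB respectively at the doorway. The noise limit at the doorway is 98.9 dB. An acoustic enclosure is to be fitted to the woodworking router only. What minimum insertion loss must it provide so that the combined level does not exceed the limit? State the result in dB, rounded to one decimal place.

3.2 dB

Fixed contribution from the other source: Σ 10^(L/10) = 10^(92.8/10) = 1.905e+09 (92.80 dB).
The limit corresponds to 10^(98.9/10) = 7.762e+09; subtracting the fixed part leaves 5.857e+09 for the woodworking router, i.e. 97.68 dB.
Required insertion loss = 100.9 − 97.68 = 3.22 dB.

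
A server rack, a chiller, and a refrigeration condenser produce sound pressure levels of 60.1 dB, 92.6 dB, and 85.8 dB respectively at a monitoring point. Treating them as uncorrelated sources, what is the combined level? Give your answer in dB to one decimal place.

For uncorrelated sources the intensities add, so convert each level to linear form, sum, and take 10·log₁₀ of the total.
Σ 10^(L/10) = 10^(60.1/10) + 10^(92.6/10) + 10^(85.8/10) = 2.201e+09.
L_total = 10·log₁₀(2.201e+09) = 93.43 dB.

93.4 dB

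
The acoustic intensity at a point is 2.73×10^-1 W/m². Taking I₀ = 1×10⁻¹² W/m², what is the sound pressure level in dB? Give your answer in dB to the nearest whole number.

Dividing by I₀ shifts the exponent by 12: I/I₀ = 2.73×10^11.
L = 10·(0.4362 + 11) = 114.36 dB.

114 dB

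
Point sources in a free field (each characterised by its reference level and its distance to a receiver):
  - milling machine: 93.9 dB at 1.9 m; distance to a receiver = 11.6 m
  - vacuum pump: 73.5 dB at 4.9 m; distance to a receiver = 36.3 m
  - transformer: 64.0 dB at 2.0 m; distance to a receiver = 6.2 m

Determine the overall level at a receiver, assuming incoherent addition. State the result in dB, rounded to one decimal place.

78.2 dB

Apply inverse-square spreading to bring every level to the receiver, then sum 10^(L/10).
milling machine: 93.9 − 20·log₁₀(11.6/1.9) = 93.9 − 15.71 = 78.19 dB.
vacuum pump: 73.5 − 20·log₁₀(36.3/4.9) = 73.5 − 17.39 = 56.11 dB.
transformer: 64.0 − 20·log₁₀(6.2/2.0) = 64.0 − 9.83 = 54.17 dB.
Σ 10^(L/10) = 6.652e+07 → L_total = 10·log₁₀(6.652e+07) = 78.23 dB.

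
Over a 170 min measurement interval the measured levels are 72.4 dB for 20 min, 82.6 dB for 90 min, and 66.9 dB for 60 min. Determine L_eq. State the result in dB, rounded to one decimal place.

80.0 dB

Weight each interval's intensity by its duration and average over T = 170 min:
Σ tᵢ·10^(Lᵢ/10) = 20·10^(72.4/10) + 90·10^(82.6/10) + 60·10^(66.9/10) = 1.702e+10.
L_eq = 10·log₁₀(1.702e+10/170) = 80.00 dB.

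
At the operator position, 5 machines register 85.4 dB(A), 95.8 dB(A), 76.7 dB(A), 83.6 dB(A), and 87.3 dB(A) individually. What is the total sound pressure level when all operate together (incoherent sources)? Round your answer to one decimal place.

Incoherent sources combine by intensity addition: L_total = 10·log₁₀(Σ 10^(L_i/10)).
Σ 10^(L/10) = 10^(85.4/10) + 10^(95.8/10) + 10^(76.7/10) + 10^(83.6/10) + 10^(87.3/10) = 4.962e+09.
L_total = 10·log₁₀(4.962e+09) = 96.96 dB(A).

97.0 dB(A)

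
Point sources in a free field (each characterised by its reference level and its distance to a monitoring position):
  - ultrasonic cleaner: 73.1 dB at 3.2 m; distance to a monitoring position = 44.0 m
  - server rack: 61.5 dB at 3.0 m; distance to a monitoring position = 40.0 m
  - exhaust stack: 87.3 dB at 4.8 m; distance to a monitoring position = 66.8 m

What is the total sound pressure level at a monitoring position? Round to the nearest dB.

65 dB

Propagate each source to the receiver with L = L_ref − 20·log₁₀(r/r_ref), then add intensities.
ultrasonic cleaner: 73.1 − 20·log₁₀(44.0/3.2) = 73.1 − 22.77 = 50.33 dB.
server rack: 61.5 − 20·log₁₀(40.0/3.0) = 61.5 − 22.50 = 39.00 dB.
exhaust stack: 87.3 − 20·log₁₀(66.8/4.8) = 87.3 − 22.87 = 64.43 dB.
Σ 10^(L/10) = 2.889e+06 → L_total = 10·log₁₀(2.889e+06) = 64.61 dB.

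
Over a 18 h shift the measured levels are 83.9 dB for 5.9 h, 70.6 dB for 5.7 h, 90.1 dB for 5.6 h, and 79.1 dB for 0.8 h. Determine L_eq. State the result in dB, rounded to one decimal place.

86.1 dB

L_eq = 10·log₁₀[(1/T)·Σ tᵢ·10^(Lᵢ/10)] with T = 18 h.
Σ tᵢ·10^(Lᵢ/10) = 5.9·10^(83.9/10) + 5.7·10^(70.6/10) + 5.6·10^(90.1/10) + 0.8·10^(79.1/10) = 7.309e+09.
L_eq = 10·log₁₀(7.309e+09/18) = 86.09 dB.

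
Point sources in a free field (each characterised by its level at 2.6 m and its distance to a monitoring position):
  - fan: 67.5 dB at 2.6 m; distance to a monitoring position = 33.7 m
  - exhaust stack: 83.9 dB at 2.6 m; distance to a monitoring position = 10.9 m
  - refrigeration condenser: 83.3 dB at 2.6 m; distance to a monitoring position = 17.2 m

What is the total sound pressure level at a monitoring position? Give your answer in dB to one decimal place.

Propagate each source to the receiver with L = L_ref − 20·log₁₀(r/r_ref), then add intensities.
fan: 67.5 − 20·log₁₀(33.7/2.6) = 67.5 − 22.25 = 45.25 dB.
exhaust stack: 83.9 − 20·log₁₀(10.9/2.6) = 83.9 − 12.45 = 71.45 dB.
refrigeration condenser: 83.3 − 20·log₁₀(17.2/2.6) = 83.3 − 16.41 = 66.89 dB.
Σ 10^(L/10) = 1.889e+07 → L_total = 10·log₁₀(1.889e+07) = 72.76 dB.

72.8 dB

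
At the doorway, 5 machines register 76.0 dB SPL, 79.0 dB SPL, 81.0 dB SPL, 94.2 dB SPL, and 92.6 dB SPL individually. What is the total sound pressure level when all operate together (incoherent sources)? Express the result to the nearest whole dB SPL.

Incoherent sources combine by intensity addition: L_total = 10·log₁₀(Σ 10^(L_i/10)).
Σ 10^(L/10) = 10^(76.0/10) + 10^(79.0/10) + 10^(81.0/10) + 10^(94.2/10) + 10^(92.6/10) = 4.695e+09.
L_total = 10·log₁₀(4.695e+09) = 96.72 dB SPL.

97 dB SPL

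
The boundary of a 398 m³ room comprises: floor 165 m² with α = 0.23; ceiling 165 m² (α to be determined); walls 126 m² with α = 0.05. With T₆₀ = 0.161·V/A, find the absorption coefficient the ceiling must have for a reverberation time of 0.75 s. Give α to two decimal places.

0.25

Required total absorption A = 0.161·398/0.75 = 85.44 m².
Absorption from the other surfaces = 165·0.23 + 126·0.05 = 44.25 m², so the ceiling must supply 41.19 m² over 165 m².
α = 41.19/165 = 0.250.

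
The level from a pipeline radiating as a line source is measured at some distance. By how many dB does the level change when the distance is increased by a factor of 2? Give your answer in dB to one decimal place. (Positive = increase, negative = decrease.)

Line-source spreading: ΔL = −10·log₁₀(r₂/r₁).
ΔL = −10·log₁₀(2) = -3.01 dB.

-3.0 dB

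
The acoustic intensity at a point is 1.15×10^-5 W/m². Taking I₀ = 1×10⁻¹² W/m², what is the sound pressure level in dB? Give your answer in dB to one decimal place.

70.6 dB

L = 10·log₁₀(I/I₀) = 10·log₁₀(1.15×10^-5/10⁻¹²) = 10·log₁₀(1.15×10^7).
L = 10·(0.0607 + 7) = 70.61 dB.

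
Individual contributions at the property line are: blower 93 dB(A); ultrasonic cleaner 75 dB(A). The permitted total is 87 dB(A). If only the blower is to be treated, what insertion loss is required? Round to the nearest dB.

Fixed contribution from the other source: Σ 10^(L/10) = 10^(75/10) = 3.162e+07 (75.00 dB(A)).
The limit corresponds to 10^(87/10) = 5.012e+08; subtracting the fixed part leaves 4.696e+08 for the blower, i.e. 86.72 dB(A).
Required insertion loss = 93 − 86.72 = 6.28 dB.

6 dB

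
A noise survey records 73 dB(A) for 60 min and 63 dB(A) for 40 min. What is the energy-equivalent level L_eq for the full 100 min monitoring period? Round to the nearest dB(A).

L_eq = 10·log₁₀[(1/T)·Σ tᵢ·10^(Lᵢ/10)] with T = 100 min.
Σ tᵢ·10^(Lᵢ/10) = 60·10^(73/10) + 40·10^(63/10) = 1.277e+09.
L_eq = 10·log₁₀(1.277e+09/100) = 71.06 dB(A).

71 dB(A)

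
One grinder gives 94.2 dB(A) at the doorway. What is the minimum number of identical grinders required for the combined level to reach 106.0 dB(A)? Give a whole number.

The shortfall is 106.0 − 94.2 = 11.8 dB, and N units add 10·log₁₀ N, so need 10·log₁₀ N ≥ 11.8.
N ≥ 10^(11.8/10) = 15.136, so N = 16.

16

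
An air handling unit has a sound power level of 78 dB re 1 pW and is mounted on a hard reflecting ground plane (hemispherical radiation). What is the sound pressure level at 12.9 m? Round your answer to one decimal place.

L_p = L_w − 10·log₁₀(2π·r²) with r = 12.9 m.
2π·r² = 1046 m², 10·log₁₀ of that is 30.194 dB.
L_p = 78 − 30.194 = 47.81 dB.

47.8 dB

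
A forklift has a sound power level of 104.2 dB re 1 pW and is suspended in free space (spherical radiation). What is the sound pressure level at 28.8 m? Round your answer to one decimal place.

The power spreads over a sphere of area 4π·r², so L_p = L_w − 10·log₁₀(4π·r²).
4π·r² = 1.042e+04 m², 10·log₁₀ of that is 40.180 dB.
L_p = 104.2 − 40.180 = 64.02 dB.

64.0 dB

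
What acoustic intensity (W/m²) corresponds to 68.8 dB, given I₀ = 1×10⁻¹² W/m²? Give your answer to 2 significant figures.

7.6e-06 W/m²

L = 10·log₁₀(I/I₀) ⇒ I = I₀·10^(L/10) = 10⁻¹² × 10^6.88.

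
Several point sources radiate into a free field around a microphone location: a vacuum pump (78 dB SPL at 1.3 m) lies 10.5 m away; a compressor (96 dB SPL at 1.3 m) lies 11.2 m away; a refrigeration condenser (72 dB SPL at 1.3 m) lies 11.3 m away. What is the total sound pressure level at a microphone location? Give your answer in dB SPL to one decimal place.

Apply inverse-square spreading to bring every level to the receiver, then sum 10^(L/10).
vacuum pump: 78 − 20·log₁₀(10.5/1.3) = 78 − 18.14 = 59.86 dB SPL.
compressor: 96 − 20·log₁₀(11.2/1.3) = 96 − 18.71 = 77.29 dB SPL.
refrigeration condenser: 72 − 20·log₁₀(11.3/1.3) = 72 − 18.78 = 53.22 dB SPL.
Σ 10^(L/10) = 5.481e+07 → L_total = 10·log₁₀(5.481e+07) = 77.39 dB SPL.

77.4 dB SPL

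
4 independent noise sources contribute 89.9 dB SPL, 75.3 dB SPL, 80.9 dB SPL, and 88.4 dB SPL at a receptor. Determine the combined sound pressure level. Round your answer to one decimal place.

Incoherent sources combine by intensity addition: L_total = 10·log₁₀(Σ 10^(L_i/10)).
Σ 10^(L/10) = 10^(89.9/10) + 10^(75.3/10) + 10^(80.9/10) + 10^(88.4/10) = 1.826e+09.
L_total = 10·log₁₀(1.826e+09) = 92.61 dB SPL.

92.6 dB SPL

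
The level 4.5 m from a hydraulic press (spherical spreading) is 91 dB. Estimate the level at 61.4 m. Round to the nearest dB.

68 dB

Spherical spreading from a point source gives a 20·log₁₀(r₂/r₁) drop.
L₂ = 91 − 20·log₁₀(61.4/4.5) = 91 − 22.699 = 68.30 dB.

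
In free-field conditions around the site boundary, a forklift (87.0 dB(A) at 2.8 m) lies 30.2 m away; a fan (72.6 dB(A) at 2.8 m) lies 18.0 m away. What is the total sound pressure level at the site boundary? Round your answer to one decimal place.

66.8 dB(A)

Apply inverse-square spreading to bring every level to the receiver, then sum 10^(L/10).
forklift: 87.0 − 20·log₁₀(30.2/2.8) = 87.0 − 20.66 = 66.34 dB(A).
fan: 72.6 − 20·log₁₀(18.0/2.8) = 72.6 − 16.16 = 56.44 dB(A).
Σ 10^(L/10) = 4.749e+06 → L_total = 10·log₁₀(4.749e+06) = 66.77 dB(A).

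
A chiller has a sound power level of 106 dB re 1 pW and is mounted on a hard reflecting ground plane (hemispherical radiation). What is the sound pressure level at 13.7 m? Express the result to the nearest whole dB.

75 dB

L_p = L_w − 10·log₁₀(2π·r²) with r = 13.7 m.
2π·r² = 1179 m², 10·log₁₀ of that is 30.716 dB.
L_p = 106 − 30.716 = 75.28 dB.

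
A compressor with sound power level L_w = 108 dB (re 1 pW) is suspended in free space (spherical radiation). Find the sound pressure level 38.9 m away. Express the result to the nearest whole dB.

65 dB

L_p = L_w − 10·log₁₀(4π·r²) with r = 38.9 m.
4π·r² = 1.902e+04 m², 10·log₁₀ of that is 42.791 dB.
L_p = 108 − 42.791 = 65.21 dB.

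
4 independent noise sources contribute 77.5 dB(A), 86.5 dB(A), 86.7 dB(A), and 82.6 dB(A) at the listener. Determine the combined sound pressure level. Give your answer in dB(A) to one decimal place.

For uncorrelated sources the intensities add, so convert each level to linear form, sum, and take 10·log₁₀ of the total.
Σ 10^(L/10) = 10^(77.5/10) + 10^(86.5/10) + 10^(86.7/10) + 10^(82.6/10) = 1.153e+09.
L_total = 10·log₁₀(1.153e+09) = 90.62 dB(A).

90.6 dB(A)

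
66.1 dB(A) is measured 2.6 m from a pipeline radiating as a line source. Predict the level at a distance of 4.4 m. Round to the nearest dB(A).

64 dB(A)

Cylindrical spreading from a line source gives a 10·log₁₀(r₂/r₁) drop.
L₂ = 66.1 − 10·log₁₀(4.4/2.6) = 66.1 − 2.285 = 63.82 dB(A).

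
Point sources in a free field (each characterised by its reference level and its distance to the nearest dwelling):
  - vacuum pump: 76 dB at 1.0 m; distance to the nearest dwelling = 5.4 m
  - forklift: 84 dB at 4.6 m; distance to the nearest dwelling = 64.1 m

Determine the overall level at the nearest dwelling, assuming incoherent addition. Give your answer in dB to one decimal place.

First find each source's level at the receiver (point-source: −20·log₁₀(r/r_ref)), then combine on an intensity basis.
vacuum pump: 76 − 20·log₁₀(5.4/1.0) = 76 − 14.65 = 61.35 dB.
forklift: 84 − 20·log₁₀(64.1/4.6) = 84 − 22.88 = 61.12 dB.
Σ 10^(L/10) = 2.659e+06 → L_total = 10·log₁₀(2.659e+06) = 64.25 dB.

64.2 dB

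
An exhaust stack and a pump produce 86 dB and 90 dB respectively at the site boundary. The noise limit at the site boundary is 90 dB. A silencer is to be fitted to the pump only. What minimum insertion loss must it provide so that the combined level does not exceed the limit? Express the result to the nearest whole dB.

The untreated sources together contribute 10^(86/10) = 3.981e+08, i.e. 86.00 dB.
The limit corresponds to 10^(90/10) = 1.000e+09; subtracting the fixed part leaves 6.019e+08 for the pump, i.e. 87.80 dB.
So the pump must be reduced from 90 to 87.80 dB: IL = 2.20 dB.

2 dB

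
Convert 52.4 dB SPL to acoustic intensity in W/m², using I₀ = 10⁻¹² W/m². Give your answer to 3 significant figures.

1.74e-07 W/m²

I/I₀ = 10^(52.4/10) = 1.738e+05, so I = 1.738e+05 × 10⁻¹² W/m².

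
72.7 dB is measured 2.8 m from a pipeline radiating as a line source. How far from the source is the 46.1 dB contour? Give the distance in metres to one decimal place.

The 26.6 dB drop corresponds to a distance ratio of 10^(26.6/10) for a line source.
r₂ = 2.8·10^((72.7−46.1)/10) = 2.8·10^(26.6/10) = 1279.85 m.

1279.8 m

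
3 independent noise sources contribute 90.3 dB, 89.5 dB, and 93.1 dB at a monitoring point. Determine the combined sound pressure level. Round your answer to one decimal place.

For uncorrelated sources the intensities add, so convert each level to linear form, sum, and take 10·log₁₀ of the total.
Σ 10^(L/10) = 10^(90.3/10) + 10^(89.5/10) + 10^(93.1/10) = 4.005e+09.
L_total = 10·log₁₀(4.005e+09) = 96.03 dB.

96.0 dB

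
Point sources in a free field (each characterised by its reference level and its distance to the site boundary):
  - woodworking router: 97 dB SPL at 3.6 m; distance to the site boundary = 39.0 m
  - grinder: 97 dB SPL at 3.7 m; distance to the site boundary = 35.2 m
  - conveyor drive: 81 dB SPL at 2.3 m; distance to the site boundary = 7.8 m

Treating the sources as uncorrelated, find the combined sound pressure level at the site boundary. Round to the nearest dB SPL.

80 dB SPL

First find each source's level at the receiver (point-source: −20·log₁₀(r/r_ref)), then combine on an intensity basis.
woodworking router: 97 − 20·log₁₀(39.0/3.6) = 97 − 20.70 = 76.30 dB SPL.
grinder: 97 − 20·log₁₀(35.2/3.7) = 97 − 19.57 = 77.43 dB SPL.
conveyor drive: 81 − 20·log₁₀(7.8/2.3) = 81 − 10.61 = 70.39 dB SPL.
Σ 10^(L/10) = 1.090e+08 → L_total = 10·log₁₀(1.090e+08) = 80.38 dB SPL.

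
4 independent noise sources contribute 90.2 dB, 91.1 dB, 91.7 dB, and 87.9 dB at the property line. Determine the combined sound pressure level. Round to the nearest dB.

96 dB

Incoherent sources combine by intensity addition: L_total = 10·log₁₀(Σ 10^(L_i/10)).
Σ 10^(L/10) = 10^(90.2/10) + 10^(91.1/10) + 10^(91.7/10) + 10^(87.9/10) = 4.431e+09.
L_total = 10·log₁₀(4.431e+09) = 96.47 dB.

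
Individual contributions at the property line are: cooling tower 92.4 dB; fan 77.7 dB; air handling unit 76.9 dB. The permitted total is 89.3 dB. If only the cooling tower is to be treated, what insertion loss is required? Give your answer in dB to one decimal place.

3.7 dB

Everything except the cooling tower sums to 10^(77.7/10) + 10^(76.9/10) = 1.079e+08 in linear terms, 80.33 dB.
To meet 89.3 dB overall, the treated cooling tower may contribute at most 10^(89.3/10) − 1.079e+08 = 7.433e+08, i.e. 88.71 dB.
So the cooling tower must be reduced from 92.4 to 88.71 dB: IL = 3.69 dB.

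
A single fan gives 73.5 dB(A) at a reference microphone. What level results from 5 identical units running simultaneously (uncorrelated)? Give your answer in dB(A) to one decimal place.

80.5 dB(A)

With 5 equal, uncorrelated contributions the intensity is 5× that of one unit, giving a rise of 10·log₁₀ 5.
L_total = 73.5 + 10·log₁₀(5) = 73.5 + 6.990 = 80.49 dB(A).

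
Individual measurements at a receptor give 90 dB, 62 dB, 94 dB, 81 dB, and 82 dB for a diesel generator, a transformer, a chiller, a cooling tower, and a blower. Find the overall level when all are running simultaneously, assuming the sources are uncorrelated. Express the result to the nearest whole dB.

For uncorrelated sources the intensities add, so convert each level to linear form, sum, and take 10·log₁₀ of the total.
Σ 10^(L/10) = 10^(90/10) + 10^(62/10) + 10^(94/10) + 10^(81/10) + 10^(82/10) = 3.798e+09.
L_total = 10·log₁₀(3.798e+09) = 95.80 dB.

96 dB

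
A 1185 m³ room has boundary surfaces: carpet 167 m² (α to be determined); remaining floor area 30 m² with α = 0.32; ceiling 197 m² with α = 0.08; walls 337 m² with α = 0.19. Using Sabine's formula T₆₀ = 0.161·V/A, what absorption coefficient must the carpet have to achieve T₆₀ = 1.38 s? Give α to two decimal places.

0.29

A = 0.161·V/T₆₀ = 0.161·1185/1.38 = 138.25 m² sabins.
Absorption from the other surfaces = 30·0.32 + 197·0.08 + 337·0.19 = 89.39 m², so the carpet must supply 48.86 m² over 167 m².
α = 48.86/167 = 0.293.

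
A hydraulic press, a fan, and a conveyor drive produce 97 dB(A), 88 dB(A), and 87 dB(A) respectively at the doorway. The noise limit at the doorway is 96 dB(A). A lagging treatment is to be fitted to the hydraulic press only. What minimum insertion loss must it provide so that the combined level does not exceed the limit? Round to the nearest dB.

Everything except the hydraulic press sums to 10^(88/10) + 10^(87/10) = 1.132e+09 in linear terms, 90.54 dB(A).
To meet 96 dB(A) overall, the treated hydraulic press may contribute at most 10^(96/10) − 1.132e+09 = 2.849e+09, i.e. 94.55 dB(A).
Required insertion loss = 97 − 94.55 = 2.45 dB.

2 dB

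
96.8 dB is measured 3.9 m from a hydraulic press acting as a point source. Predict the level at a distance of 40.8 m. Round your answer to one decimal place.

Point-source attenuation: ΔL = 20·log₁₀(r₂/r₁) = 20·log₁₀(40.8/3.9) = 20.392 dB.
L₂ = 96.8 − 20·log₁₀(40.8/3.9) = 96.8 − 20.392 = 76.41 dB.

76.4 dB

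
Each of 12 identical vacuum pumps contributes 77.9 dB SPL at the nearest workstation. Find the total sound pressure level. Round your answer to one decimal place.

88.7 dB SPL

With 12 equal, uncorrelated contributions the intensity is 12× that of one unit, giving a rise of 10·log₁₀ 12.
L_total = 77.9 + 10·log₁₀(12) = 77.9 + 10.792 = 88.69 dB SPL.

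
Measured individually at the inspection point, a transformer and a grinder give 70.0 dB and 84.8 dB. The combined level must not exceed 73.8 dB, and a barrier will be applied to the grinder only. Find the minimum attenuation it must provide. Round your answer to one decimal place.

13.3 dB

Fixed contribution from the other source: Σ 10^(L/10) = 10^(70.0/10) = 1.000e+07 (70.00 dB).
To meet 73.8 dB overall, the treated grinder may contribute at most 10^(73.8/10) − 1.000e+07 = 1.399e+07, i.e. 71.46 dB.
Required insertion loss = 84.8 − 71.46 = 13.34 dB.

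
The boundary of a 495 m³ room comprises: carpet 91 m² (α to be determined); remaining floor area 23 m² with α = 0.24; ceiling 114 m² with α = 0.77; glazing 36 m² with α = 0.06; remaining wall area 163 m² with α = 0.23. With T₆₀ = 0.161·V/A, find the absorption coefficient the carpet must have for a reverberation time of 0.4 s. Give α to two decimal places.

0.73

A = 0.161·V/T₆₀ = 0.161·495/0.4 = 199.24 m² sabins.
Absorption from the other surfaces = 23·0.24 + 114·0.77 + 36·0.06 + 163·0.23 = 132.95 m², so the carpet must supply 66.29 m² over 91 m².
α = 66.29/91 = 0.728.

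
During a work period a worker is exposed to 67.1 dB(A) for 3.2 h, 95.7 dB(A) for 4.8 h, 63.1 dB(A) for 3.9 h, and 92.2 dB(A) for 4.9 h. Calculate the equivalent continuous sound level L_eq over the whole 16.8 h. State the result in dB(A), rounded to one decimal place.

The energy average is taken in the linear domain: L_eq = 10·log₁₀[(Σ tᵢ·10^(Lᵢ/10))/T], T = 16.8 h.
Σ tᵢ·10^(Lᵢ/10) = 3.2·10^(67.1/10) + 4.8·10^(95.7/10) + 3.9·10^(63.1/10) + 4.9·10^(92.2/10) = 2.599e+10.
L_eq = 10·log₁₀(2.599e+10/16.8) = 91.89 dB(A).

91.9 dB(A)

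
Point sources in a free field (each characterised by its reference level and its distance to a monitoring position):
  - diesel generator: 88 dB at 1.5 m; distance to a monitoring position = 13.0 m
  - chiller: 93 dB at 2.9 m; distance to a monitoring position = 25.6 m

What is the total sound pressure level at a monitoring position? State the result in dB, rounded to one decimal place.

75.3 dB

First find each source's level at the receiver (point-source: −20·log₁₀(r/r_ref)), then combine on an intensity basis.
diesel generator: 88 − 20·log₁₀(13.0/1.5) = 88 − 18.76 = 69.24 dB.
chiller: 93 − 20·log₁₀(25.6/2.9) = 93 − 18.92 = 74.08 dB.
Σ 10^(L/10) = 3.400e+07 → L_total = 10·log₁₀(3.400e+07) = 75.32 dB.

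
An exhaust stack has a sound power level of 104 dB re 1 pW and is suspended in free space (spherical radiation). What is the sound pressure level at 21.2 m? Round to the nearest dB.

The power spreads over a sphere of area 4π·r², so L_p = L_w − 10·log₁₀(4π·r²).
4π·r² = 5648 m², 10·log₁₀ of that is 37.519 dB.
L_p = 104 − 37.519 = 66.48 dB.

66 dB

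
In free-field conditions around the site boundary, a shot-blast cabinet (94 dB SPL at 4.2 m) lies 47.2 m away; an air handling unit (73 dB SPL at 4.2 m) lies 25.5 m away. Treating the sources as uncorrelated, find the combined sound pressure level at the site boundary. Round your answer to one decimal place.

73.1 dB SPL

Propagate each source to the receiver with L = L_ref − 20·log₁₀(r/r_ref), then add intensities.
shot-blast cabinet: 94 − 20·log₁₀(47.2/4.2) = 94 − 21.01 = 72.99 dB SPL.
air handling unit: 73 − 20·log₁₀(25.5/4.2) = 73 − 15.67 = 57.33 dB SPL.
Σ 10^(L/10) = 2.043e+07 → L_total = 10·log₁₀(2.043e+07) = 73.10 dB SPL.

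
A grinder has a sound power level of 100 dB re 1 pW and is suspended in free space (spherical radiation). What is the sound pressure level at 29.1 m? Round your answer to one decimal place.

59.7 dB

L_p = L_w − 10·log₁₀(4π·r²) with r = 29.1 m.
4π·r² = 1.064e+04 m², 10·log₁₀ of that is 40.270 dB.
L_p = 100 − 40.270 = 59.73 dB.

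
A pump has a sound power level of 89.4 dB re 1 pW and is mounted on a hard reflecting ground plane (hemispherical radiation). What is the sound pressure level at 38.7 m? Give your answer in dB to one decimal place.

49.7 dB

Free-field hemispherical radiation: L_p = L_w − 10·log₁₀(2π·r²), r = 38.7 m.
2π·r² = 9410 m², 10·log₁₀ of that is 39.736 dB.
L_p = 89.4 − 39.736 = 49.66 dB.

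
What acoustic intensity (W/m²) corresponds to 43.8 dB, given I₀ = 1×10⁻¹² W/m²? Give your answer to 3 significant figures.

L = 10·log₁₀(I/I₀) ⇒ I = I₀·10^(L/10) = 10⁻¹² × 10^4.38.

2.40e-08 W/m²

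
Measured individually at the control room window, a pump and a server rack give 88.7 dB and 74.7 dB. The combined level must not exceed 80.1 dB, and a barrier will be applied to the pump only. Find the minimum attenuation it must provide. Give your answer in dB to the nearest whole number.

10 dB

Fixed contribution from the other source: Σ 10^(L/10) = 10^(74.7/10) = 2.951e+07 (74.70 dB).
The limit corresponds to 10^(80.1/10) = 1.023e+08; subtracting the fixed part leaves 7.282e+07 for the pump, i.e. 78.62 dB.
So the pump must be reduced from 88.7 to 78.62 dB: IL = 10.08 dB.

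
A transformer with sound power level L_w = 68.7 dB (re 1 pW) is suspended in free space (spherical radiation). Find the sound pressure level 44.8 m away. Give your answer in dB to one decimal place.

24.7 dB

L_p = L_w − 10·log₁₀(4π·r²) with r = 44.8 m.
4π·r² = 2.522e+04 m², 10·log₁₀ of that is 44.018 dB.
L_p = 68.7 − 44.018 = 24.68 dB.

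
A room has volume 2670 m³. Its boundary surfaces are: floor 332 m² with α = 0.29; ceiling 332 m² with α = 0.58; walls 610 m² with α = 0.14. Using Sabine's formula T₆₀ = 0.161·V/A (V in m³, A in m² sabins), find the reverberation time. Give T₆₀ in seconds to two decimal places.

1.15 s

Total absorption A = 332·0.29 + 332·0.58 + 610·0.14 = 374.24 m² sabins.
T₆₀ = 0.161 × 2670 / 374.24 = 1.149 s.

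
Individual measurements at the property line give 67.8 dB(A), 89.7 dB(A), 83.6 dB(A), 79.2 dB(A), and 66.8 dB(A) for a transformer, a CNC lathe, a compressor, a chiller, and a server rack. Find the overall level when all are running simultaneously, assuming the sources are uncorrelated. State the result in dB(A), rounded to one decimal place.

91.0 dB(A)

For uncorrelated sources the intensities add, so convert each level to linear form, sum, and take 10·log₁₀ of the total.
Σ 10^(L/10) = 10^(67.8/10) + 10^(89.7/10) + 10^(83.6/10) + 10^(79.2/10) + 10^(66.8/10) = 1.256e+09.
L_total = 10·log₁₀(1.256e+09) = 90.99 dB(A).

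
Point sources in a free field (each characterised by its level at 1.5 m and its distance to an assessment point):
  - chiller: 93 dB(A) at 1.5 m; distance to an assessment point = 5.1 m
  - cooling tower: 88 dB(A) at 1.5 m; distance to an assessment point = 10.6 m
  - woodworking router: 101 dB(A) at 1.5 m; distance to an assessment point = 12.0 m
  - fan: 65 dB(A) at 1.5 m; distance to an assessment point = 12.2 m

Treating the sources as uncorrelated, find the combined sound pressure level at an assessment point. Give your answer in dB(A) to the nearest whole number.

Apply inverse-square spreading to bring every level to the receiver, then sum 10^(L/10).
chiller: 93 − 20·log₁₀(5.1/1.5) = 93 − 10.63 = 82.37 dB(A).
cooling tower: 88 − 20·log₁₀(10.6/1.5) = 88 − 16.98 = 71.02 dB(A).
woodworking router: 101 − 20·log₁₀(12.0/1.5) = 101 − 18.06 = 82.94 dB(A).
fan: 65 − 20·log₁₀(12.2/1.5) = 65 − 18.21 = 46.79 dB(A).
Σ 10^(L/10) = 3.820e+08 → L_total = 10·log₁₀(3.820e+08) = 85.82 dB(A).

86 dB(A)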